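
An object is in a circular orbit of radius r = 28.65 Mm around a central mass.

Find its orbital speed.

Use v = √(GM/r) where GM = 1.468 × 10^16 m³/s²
r = 28.65 Mm = 2.865 × 10^7 m
GM = 1.468 × 10^16 m³/s²
GM/r = (1.468 × 10^16) / (2.865 × 10^7) = 5.12391 × 10^8 m²/s²
v = √(GM/r) = 22636.1 m/s ≈ 22.64 km/s

Final answer: 22.64 km/s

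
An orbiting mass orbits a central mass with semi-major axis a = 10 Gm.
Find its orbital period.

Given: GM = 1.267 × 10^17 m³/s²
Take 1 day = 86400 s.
a = 10 Gm = 1 × 10^10 m
GM = 1.267 × 10^17 m³/s²
a³ = 1 × 10^30 m³
T = 2π √(a³/GM) = 2π √((1 × 10^30) / (1.267 × 10^17)) = 2π × 2.80939 × 10^6 s
T = 1.76519 × 10^7 s ≈ 204.3 days

Final answer: 204.3 days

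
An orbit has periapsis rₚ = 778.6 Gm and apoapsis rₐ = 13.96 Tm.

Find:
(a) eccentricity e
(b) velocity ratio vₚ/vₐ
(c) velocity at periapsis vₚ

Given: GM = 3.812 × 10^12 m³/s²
rₚ = 778.6 Gm = 7.786 × 10^11 m
rₐ = 13.96 Tm = 1.396 × 10^13 m
GM = 3.812 × 10^12 m³/s²
a = (rₚ + rₐ)/2 = 7.3693 × 10^12 m
e = (rₐ − rₚ)/(rₐ + rₚ) = (1.31814 × 10^13) / (1.47386 × 10^13) = 0.894345
(a) e = 0.894345 ≈ 0.8943
(b) vₚ/vₐ = rₐ/rₚ (angular momentum) = (1.396 × 10^13) / (7.786 × 10^11) = 17.9296 ≈ 17.93
(c) vₚ² = GM (2/rₚ − 1/a) = 3.812 × 10^12 × (2.56871 × 10^-12 − 1.35698 × 10^-13) = 9.27465 m²/s²;  vₚ = 3.04543 m/s ≈ 3.045 m/s

Final answer:
(a) eccentricity e = 0.8943
(b) velocity ratio vₚ/vₐ = 17.93
(c) velocity at periapsis vₚ = 3.045 m/s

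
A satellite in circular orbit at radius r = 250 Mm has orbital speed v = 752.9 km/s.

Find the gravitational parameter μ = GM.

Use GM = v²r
r = 250 Mm = 2.5 × 10^8 m
v = 752.9 km/s = 752900 m/s
v² = 5.66858 × 10^11 m²/s²
GM = v²r = 5.66858 × 10^11 × 2.5 × 10^8 = 1.41715 × 10^20 m³/s²
GM ≈ 1.417 × 10^20 m³/s²

Final answer: GM = 1.417 × 10^20 m³/s²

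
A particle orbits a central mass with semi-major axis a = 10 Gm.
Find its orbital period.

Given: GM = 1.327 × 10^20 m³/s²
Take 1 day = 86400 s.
a = 10 Gm = 1 × 10^10 m
GM = 1.327 × 10^20 m³/s²
a³ = 1 × 10^30 m³
T = 2π √(a³/GM) = 2π √((1 × 10^30) / (1.327 × 10^20)) = 2π × 86809 s
T = 545437 s ≈ 6.313 days

Final answer: 6.313 days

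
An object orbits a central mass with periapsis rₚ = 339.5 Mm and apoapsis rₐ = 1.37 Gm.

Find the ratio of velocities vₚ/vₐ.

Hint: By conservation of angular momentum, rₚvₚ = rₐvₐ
rₚ = 339.5 Mm = 3.395 × 10^8 m
rₐ = 1.37 Gm = 1.37 × 10^9 m
rₚvₚ = rₐvₐ  ⇒  vₚ/vₐ = rₐ/rₚ
vₚ/vₐ = (1.37 × 10^9) / (3.395 × 10^8) = 4.03535

Final answer: vₚ/vₐ = 4.035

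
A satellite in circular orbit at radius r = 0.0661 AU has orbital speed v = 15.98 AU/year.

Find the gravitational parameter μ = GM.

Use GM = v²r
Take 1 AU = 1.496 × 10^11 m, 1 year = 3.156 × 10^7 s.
r = 0.0661 AU = 9.88856 × 10^9 m
v = 15.98 AU/year = 75748 m/s
v² = 5.73776 × 10^9 m²/s²
GM = v²r = 5.73776 × 10^9 × 9.88856 × 10^9 = 5.67382 × 10^19 m³/s²
GM ≈ 5.674 × 10^19 m³/s²

Final answer: GM = 5.674 × 10^19 m³/s²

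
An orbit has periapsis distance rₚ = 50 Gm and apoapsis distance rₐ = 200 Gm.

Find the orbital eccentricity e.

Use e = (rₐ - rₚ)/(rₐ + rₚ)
rₚ = 50 Gm = 5 × 10^10 m
rₐ = 200 Gm = 2 × 10^11 m
rₐ − rₚ = 1.5 × 10^11 m
rₐ + rₚ = 2.5 × 10^11 m
e = (rₐ − rₚ)/(rₐ + rₚ) = 0.6

Final answer: e = 0.6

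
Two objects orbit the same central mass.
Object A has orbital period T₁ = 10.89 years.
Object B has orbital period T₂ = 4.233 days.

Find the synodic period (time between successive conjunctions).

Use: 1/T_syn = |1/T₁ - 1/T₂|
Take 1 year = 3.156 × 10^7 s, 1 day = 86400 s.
T₁ = 10.89 years = 3.43688 × 10^8 s
T₂ = 4.233 days = 365731 s
1/T₁ = 2.90961 × 10^-9 s⁻¹
1/T₂ = 2.73425 × 10^-6 s⁻¹
|1/T₁ − 1/T₂| = 2.73134 × 10^-6 s⁻¹
T_syn = 1 / |1/T₁ − 1/T₂| = 366121 s ≈ 4.238 days

Final answer: T_syn = 4.238 days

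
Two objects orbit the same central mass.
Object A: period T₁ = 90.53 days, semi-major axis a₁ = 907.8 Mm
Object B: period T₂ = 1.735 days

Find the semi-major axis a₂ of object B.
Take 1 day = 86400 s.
T₁ = 90.53 days = 7.82179 × 10^6 s
T₂ = 1.735 days = 149904 s
a₁ = 907.8 Mm = 9.078 × 10^8 m
Kepler's third law: (T₂/T₁)² = (a₂/a₁)³  ⇒  a₂ = a₁ (T₂/T₁)^(2/3)
T₂/T₁ = 0.0191649
(T₂/T₁)^(2/3) = 0.0716151
a₂ = 9.078 × 10^8 m × 0.0716151 = 6.50122 × 10^7 m ≈ 65.01 Mm

Final answer: a₂ = 65.01 Mm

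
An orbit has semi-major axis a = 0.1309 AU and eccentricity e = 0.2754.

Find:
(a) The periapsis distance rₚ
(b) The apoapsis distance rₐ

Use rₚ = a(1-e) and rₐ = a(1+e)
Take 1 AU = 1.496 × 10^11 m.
a = 0.1309 AU = 1.95826 × 10^10 m
e = 0.2754:  1 − e = 0.7246,  1 + e = 1.2754
(a) rₚ = a(1 − e) = 1.95826 × 10^10 m × 0.7246 = 1.41896 × 10^10 m ≈ 0.09485 AU
(b) rₐ = a(1 + e) = 1.95826 × 10^10 m × 1.2754 = 2.49757 × 10^10 m ≈ 0.1669 AU

Final answer:
(a) rₚ = 0.09485 AU
(b) rₐ = 0.1669 AU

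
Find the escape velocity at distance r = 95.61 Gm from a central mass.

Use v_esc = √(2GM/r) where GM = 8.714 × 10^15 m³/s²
r = 95.61 Gm = 9.561 × 10^10 m
GM = 8.714 × 10^15 m³/s²
2GM/r = 2 × (8.714 × 10^15) / (9.561 × 10^10) = 182282 m²/s²
v_esc = √(2GM/r) = 426.945 m/s ≈ 426.9 m/s

Final answer: 426.9 m/s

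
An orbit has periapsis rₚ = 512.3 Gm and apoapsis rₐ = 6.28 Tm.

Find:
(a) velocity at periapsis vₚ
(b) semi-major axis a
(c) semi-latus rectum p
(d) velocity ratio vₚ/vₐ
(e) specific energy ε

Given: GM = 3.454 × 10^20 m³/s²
rₚ = 512.3 Gm = 5.123 × 10^11 m
rₐ = 6.28 Tm = 6.28 × 10^12 m
GM = 3.454 × 10^20 m³/s²
a = (rₚ + rₐ)/2 = 3.39615 × 10^12 m
e = (rₐ − rₚ)/(rₐ + rₚ) = (5.7677 × 10^12) / (6.7923 × 10^12) = 0.849153
(a) vₚ² = GM (2/rₚ − 1/a) = 3.454 × 10^20 × (3.90396 × 10^-12 − 2.94451 × 10^-13) = 1.24673 × 10^9 m²/s²;  vₚ = 35309 m/s ≈ 35.31 km/s
(b) a = 3.39615 × 10^12 m ≈ 3.396 Tm
(c) 1 − e² = 0.27894;  p = a(1 − e²) = 3.39615 × 10^12 × 0.27894 = 9.47321 × 10^11 m ≈ 947.3 Gm
(d) vₚ/vₐ = rₐ/rₚ (angular momentum) = (6.28 × 10^12) / (5.123 × 10^11) = 12.2584 ≈ 12.26
(e) 2a = 6.7923 × 10^12 m;  ε = −GM/(2a) = -5.08517 × 10^7 J/kg ≈ -50.85 MJ/kg

Final answer:
(a) velocity at periapsis vₚ = 35.31 km/s
(b) semi-major axis a = 3.396 Tm
(c) semi-latus rectum p = 947.3 Gm
(d) velocity ratio vₚ/vₐ = 12.26
(e) specific energy ε = -50.85 MJ/kg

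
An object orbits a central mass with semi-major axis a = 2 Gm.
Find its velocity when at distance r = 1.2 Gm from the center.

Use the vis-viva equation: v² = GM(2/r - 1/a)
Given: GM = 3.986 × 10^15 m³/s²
a = 2 Gm = 2 × 10^9 m
r = 1.2 Gm = 1.2 × 10^9 m
GM = 3.986 × 10^15 m³/s²
2/r − 1/a = 1.66667 × 10^-9 − 5 × 10^-10 = 1.16667 × 10^-9 m⁻¹
v² = GM (2/r − 1/a) = 4.65033 × 10^6 m²/s²
v = 2156.46 m/s ≈ 2.156 km/s

Final answer: 2.156 km/s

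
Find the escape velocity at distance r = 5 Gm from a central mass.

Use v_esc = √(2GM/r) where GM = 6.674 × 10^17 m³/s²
r = 5 Gm = 5 × 10^9 m
GM = 6.674 × 10^17 m³/s²
2GM/r = 2 × (6.674 × 10^17) / (5 × 10^9) = 2.6696 × 10^8 m²/s²
v_esc = √(2GM/r) = 16338.9 m/s ≈ 16.34 km/s

Final answer: 16.34 km/s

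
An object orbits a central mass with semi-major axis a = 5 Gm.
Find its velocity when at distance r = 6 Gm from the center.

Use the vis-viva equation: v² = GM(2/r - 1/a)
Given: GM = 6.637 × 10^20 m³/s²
a = 5 Gm = 5 × 10^9 m
r = 6 Gm = 6 × 10^9 m
GM = 6.637 × 10^20 m³/s²
2/r − 1/a = 3.33333 × 10^-10 − 2 × 10^-10 = 1.33333 × 10^-10 m⁻¹
v² = GM (2/r − 1/a) = 8.84933 × 10^10 m²/s²
v = 297478 m/s ≈ 297.5 km/s

Final answer: 297.5 km/s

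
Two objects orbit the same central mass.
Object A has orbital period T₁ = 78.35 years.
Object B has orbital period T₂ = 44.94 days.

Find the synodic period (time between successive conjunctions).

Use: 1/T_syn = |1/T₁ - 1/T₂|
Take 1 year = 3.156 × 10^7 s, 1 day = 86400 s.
T₁ = 78.35 years = 2.47273 × 10^9 s
T₂ = 44.94 days = 3.88282 × 10^6 s
1/T₁ = 4.04412 × 10^-10 s⁻¹
1/T₂ = 2.57545 × 10^-7 s⁻¹
|1/T₁ − 1/T₂| = 2.57141 × 10^-7 s⁻¹
T_syn = 1 / |1/T₁ − 1/T₂| = 3.88892 × 10^6 s ≈ 45.01 days

Final answer: T_syn = 45.01 days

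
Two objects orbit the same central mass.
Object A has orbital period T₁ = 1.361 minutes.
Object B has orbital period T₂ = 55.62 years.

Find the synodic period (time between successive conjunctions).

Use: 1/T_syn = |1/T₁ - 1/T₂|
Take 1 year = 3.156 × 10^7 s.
T₁ = 1.361 minutes = 81.66 s
T₂ = 55.62 years = 1.75537 × 10^9 s
1/T₁ = 0.0122459 s⁻¹
1/T₂ = 5.69681 × 10^-10 s⁻¹
|1/T₁ − 1/T₂| = 0.0122459 s⁻¹
T_syn = 1 / |1/T₁ − 1/T₂| = 81.66 s ≈ 1.361 minutes

Final answer: T_syn = 1.361 minutes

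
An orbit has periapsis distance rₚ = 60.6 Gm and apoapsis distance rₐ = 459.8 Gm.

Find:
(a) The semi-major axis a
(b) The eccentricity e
rₚ = 60.6 Gm = 6.06 × 10^10 m
rₐ = 459.8 Gm = 4.598 × 10^11 m
(a) a = (rₚ + rₐ)/2 = 2.602 × 10^11 m ≈ 260.2 Gm
(b) e = (rₐ − rₚ)/(rₐ + rₚ) = (3.992 × 10^11) / (5.204 × 10^11) = 0.767102

Final answer:
(a) a = 260.2 Gm
(b) e = 0.7671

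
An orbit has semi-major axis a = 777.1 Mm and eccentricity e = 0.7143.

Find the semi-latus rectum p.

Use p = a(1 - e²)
a = 777.1 Mm = 7.771 × 10^8 m
e = 0.7143,  e² = 0.510224,  1 − e² = 0.489776
p = a(1 − e²) = 7.771 × 10^8 m × 0.489776 = 3.80605 × 10^8 m ≈ 380.6 Mm

Final answer: p = 380.6 Mm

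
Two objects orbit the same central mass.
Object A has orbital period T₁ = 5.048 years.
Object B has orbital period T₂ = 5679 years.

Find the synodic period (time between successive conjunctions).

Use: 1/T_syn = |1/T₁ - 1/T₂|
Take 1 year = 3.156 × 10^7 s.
T₁ = 5.048 years = 1.59315 × 10^8 s
T₂ = 5679 years = 1.79229 × 10^11 s
1/T₁ = 6.27688 × 10^-9 s⁻¹
1/T₂ = 5.57945 × 10^-12 s⁻¹
|1/T₁ − 1/T₂| = 6.2713 × 10^-9 s⁻¹
T_syn = 1 / |1/T₁ − 1/T₂| = 1.59457 × 10^8 s ≈ 5.052 years

Final answer: T_syn = 5.052 years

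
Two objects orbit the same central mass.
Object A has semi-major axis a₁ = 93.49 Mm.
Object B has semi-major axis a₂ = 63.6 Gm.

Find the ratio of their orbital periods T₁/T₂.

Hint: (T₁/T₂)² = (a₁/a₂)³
a₁ = 93.49 Mm = 9.349 × 10^7 m
a₂ = 63.6 Gm = 6.36 × 10^10 m
a₁/a₂ = 0.00146997
T₁/T₂ = (a₁/a₂)^(3/2) = (0.00146997)^1.5 = 5.63588 × 10^-5

Final answer: T₁/T₂ = 5.636 × 10^-5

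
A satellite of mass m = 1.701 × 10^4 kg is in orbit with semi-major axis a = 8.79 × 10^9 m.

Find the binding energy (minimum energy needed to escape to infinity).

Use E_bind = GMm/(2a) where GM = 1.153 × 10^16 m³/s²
a = 8.79 × 10^9 m
GM = 1.153 × 10^16 m³/s²
m = 1.701 × 10^4 kg
GMm = 1.153 × 10^16 × 17010 = 1.96125 × 10^20 m³·kg/s²
2a = 1.758 × 10^10 m
E_bind = GMm/(2a) = 1.11562 × 10^10 J ≈ 11.16 GJ

Final answer: 11.16 GJ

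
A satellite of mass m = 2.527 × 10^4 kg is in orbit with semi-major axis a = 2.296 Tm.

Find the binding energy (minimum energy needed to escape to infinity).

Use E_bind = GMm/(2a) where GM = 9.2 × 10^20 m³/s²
a = 2.296 Tm = 2.296 × 10^12 m
GM = 9.2 × 10^20 m³/s²
m = 2.527 × 10^4 kg
GMm = 9.2 × 10^20 × 25270 = 2.32484 × 10^25 m³·kg/s²
2a = 4.592 × 10^12 m
E_bind = GMm/(2a) = 5.0628 × 10^12 J ≈ 5.063 TJ

Final answer: 5.063 TJ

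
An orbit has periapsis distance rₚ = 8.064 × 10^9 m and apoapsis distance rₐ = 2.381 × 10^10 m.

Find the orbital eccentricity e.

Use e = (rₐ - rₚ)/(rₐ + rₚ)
rₚ = 8.064 × 10^9 m
rₐ = 2.381 × 10^10 m
rₐ − rₚ = 1.5746 × 10^10 m
rₐ + rₚ = 3.1874 × 10^10 m
e = (rₐ − rₚ)/(rₐ + rₚ) = 0.494008

Final answer: e = 0.494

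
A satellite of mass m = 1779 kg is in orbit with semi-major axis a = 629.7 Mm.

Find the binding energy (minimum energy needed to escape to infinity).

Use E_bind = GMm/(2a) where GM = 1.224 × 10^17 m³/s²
a = 629.7 Mm = 6.297 × 10^8 m
GM = 1.224 × 10^17 m³/s²
m = 1779 kg
GMm = 1.224 × 10^17 × 1779 = 2.1775 × 10^20 m³·kg/s²
2a = 1.2594 × 10^9 m
E_bind = GMm/(2a) = 1.72899 × 10^11 J ≈ 172.9 GJ

Final answer: 172.9 GJ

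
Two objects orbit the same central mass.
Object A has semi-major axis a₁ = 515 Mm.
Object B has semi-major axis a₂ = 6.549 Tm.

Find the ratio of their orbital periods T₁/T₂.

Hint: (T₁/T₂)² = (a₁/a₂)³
a₁ = 515 Mm = 5.15 × 10^8 m
a₂ = 6.549 Tm = 6.549 × 10^12 m
a₁/a₂ = 7.8638 × 10^-5
T₁/T₂ = (a₁/a₂)^(3/2) = (7.8638 × 10^-5)^1.5 = 6.97346 × 10^-7

Final answer: T₁/T₂ = 6.973 × 10^-7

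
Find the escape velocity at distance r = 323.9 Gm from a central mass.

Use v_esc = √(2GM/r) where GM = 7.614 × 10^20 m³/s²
r = 323.9 Gm = 3.239 × 10^11 m
GM = 7.614 × 10^20 m³/s²
2GM/r = 2 × (7.614 × 10^20) / (3.239 × 10^11) = 4.70145 × 10^9 m²/s²
v_esc = √(2GM/r) = 68567.1 m/s ≈ 68.57 km/s

Final answer: 68.57 km/s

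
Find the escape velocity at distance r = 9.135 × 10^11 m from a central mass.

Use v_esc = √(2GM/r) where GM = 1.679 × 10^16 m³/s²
r = 9.135 × 10^11 m
GM = 1.679 × 10^16 m³/s²
2GM/r = 2 × (1.679 × 10^16) / (9.135 × 10^11) = 36759.7 m²/s²
v_esc = √(2GM/r) = 191.728 m/s ≈ 191.7 m/s

Final answer: 191.7 m/s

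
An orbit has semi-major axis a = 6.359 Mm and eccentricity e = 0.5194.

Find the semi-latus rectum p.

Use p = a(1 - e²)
a = 6.359 Mm = 6.359 × 10^6 m
e = 0.5194,  e² = 0.269776,  1 − e² = 0.730224
p = a(1 − e²) = 6.359 × 10^6 m × 0.730224 = 4.64349 × 10^6 m ≈ 4.643 Mm

Final answer: p = 4.643 Mm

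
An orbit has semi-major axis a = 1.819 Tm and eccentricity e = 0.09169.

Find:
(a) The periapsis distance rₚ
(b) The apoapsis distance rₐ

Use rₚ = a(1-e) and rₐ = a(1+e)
a = 1.819 Tm = 1.819 × 10^12 m
e = 0.09169:  1 − e = 0.90831,  1 + e = 1.09169
(a) rₚ = a(1 − e) = 1.819 × 10^12 m × 0.90831 = 1.65222 × 10^12 m ≈ 1.652 Tm
(b) rₐ = a(1 + e) = 1.819 × 10^12 m × 1.09169 = 1.98578 × 10^12 m ≈ 1.986 Tm

Final answer:
(a) rₚ = 1.652 Tm
(b) rₐ = 1.986 Tm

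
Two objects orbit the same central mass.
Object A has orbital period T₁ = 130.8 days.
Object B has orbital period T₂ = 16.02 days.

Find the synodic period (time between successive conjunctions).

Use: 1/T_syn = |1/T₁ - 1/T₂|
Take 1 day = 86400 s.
T₁ = 130.8 days = 1.13011 × 10^7 s
T₂ = 16.02 days = 1.38413 × 10^6 s
1/T₁ = 8.84868 × 10^-8 s⁻¹
1/T₂ = 7.22477 × 10^-7 s⁻¹
|1/T₁ − 1/T₂| = 6.3399 × 10^-7 s⁻¹
T_syn = 1 / |1/T₁ − 1/T₂| = 1.57731 × 10^6 s ≈ 18.26 days

Final answer: T_syn = 18.26 days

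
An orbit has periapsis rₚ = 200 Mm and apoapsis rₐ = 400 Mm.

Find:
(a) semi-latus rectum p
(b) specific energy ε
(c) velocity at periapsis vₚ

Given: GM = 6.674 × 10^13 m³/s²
rₚ = 200 Mm = 2 × 10^8 m
rₐ = 400 Mm = 4 × 10^8 m
GM = 6.674 × 10^13 m³/s²
a = (rₚ + rₐ)/2 = 3 × 10^8 m
e = (rₐ − rₚ)/(rₐ + rₚ) = (2 × 10^8) / (6 × 10^8) = 0.333333
(a) 1 − e² = 0.888889;  p = a(1 − e²) = 3 × 10^8 × 0.888889 = 2.66667 × 10^8 m ≈ 266.7 Mm
(b) 2a = 6 × 10^8 m;  ε = −GM/(2a) = -111233 J/kg ≈ -111.2 kJ/kg
(c) vₚ² = GM (2/rₚ − 1/a) = 6.674 × 10^13 × (1 × 10^-8 − 3.33333 × 10^-9) = 444933 m²/s²;  vₚ = 667.033 m/s ≈ 667 m/s

Final answer:
(a) semi-latus rectum p = 266.7 Mm
(b) specific energy ε = -111.2 kJ/kg
(c) velocity at periapsis vₚ = 667 m/s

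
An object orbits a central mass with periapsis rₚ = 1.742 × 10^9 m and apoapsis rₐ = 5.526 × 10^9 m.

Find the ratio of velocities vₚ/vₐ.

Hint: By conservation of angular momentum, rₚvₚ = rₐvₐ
rₚ = 1.742 × 10^9 m
rₐ = 5.526 × 10^9 m
rₚvₚ = rₐvₐ  ⇒  vₚ/vₐ = rₐ/rₚ
vₚ/vₐ = (5.526 × 10^9) / (1.742 × 10^9) = 3.17222

Final answer: vₚ/vₐ = 3.172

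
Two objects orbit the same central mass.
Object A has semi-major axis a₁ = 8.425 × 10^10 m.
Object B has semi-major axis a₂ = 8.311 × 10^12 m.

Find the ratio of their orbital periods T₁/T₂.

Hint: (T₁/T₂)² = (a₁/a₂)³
a₁ = 8.425 × 10^10 m
a₂ = 8.311 × 10^12 m
a₁/a₂ = 0.0101372
T₁/T₂ = (a₁/a₂)^(3/2) = (0.0101372)^1.5 = 0.00102065

Final answer: T₁/T₂ = 0.001021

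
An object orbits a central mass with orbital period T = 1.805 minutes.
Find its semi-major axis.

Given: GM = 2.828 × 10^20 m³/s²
T = 1.805 minutes = 108.3 s
GM = 2.828 × 10^20 m³/s²
Kepler's third law: a³ = GM T² / (4π²)
T² = 11728.9 s²
a³ = (2.828 × 10^20) × 11728.9 / (4π²) = 8.40188 × 10^22 m³
a = (a³)^(1/3) = 4.37985 × 10^7 m ≈ 43.8 Mm

Final answer: 43.8 Mm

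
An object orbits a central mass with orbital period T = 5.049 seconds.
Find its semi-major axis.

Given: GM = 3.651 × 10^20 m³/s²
T = 5.049 seconds
GM = 3.651 × 10^20 m³/s²
Kepler's third law: a³ = GM T² / (4π²)
T² = 25.4924 s²
a³ = (3.651 × 10^20) × 25.4924 / (4π²) = 2.35756 × 10^20 m³
a = (a³)^(1/3) = 6.17762 × 10^6 m ≈ 6.178 Mm

Final answer: 6.178 Mm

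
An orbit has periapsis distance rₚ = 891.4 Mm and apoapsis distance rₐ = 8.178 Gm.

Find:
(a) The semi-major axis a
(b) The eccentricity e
rₚ = 891.4 Mm = 8.914 × 10^8 m
rₐ = 8.178 Gm = 8.178 × 10^9 m
(a) a = (rₚ + rₐ)/2 = 4.5347 × 10^9 m ≈ 4.535 Gm
(b) e = (rₐ − rₚ)/(rₐ + rₚ) = (7.2866 × 10^9) / (9.0694 × 10^9) = 0.803427

Final answer:
(a) a = 4.535 Gm
(b) e = 0.8034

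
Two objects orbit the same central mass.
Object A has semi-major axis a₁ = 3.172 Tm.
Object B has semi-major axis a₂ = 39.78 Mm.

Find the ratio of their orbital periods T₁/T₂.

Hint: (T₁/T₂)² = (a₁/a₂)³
a₁ = 3.172 Tm = 3.172 × 10^12 m
a₂ = 39.78 Mm = 3.978 × 10^7 m
a₁/a₂ = 79738.6
T₁/T₂ = (a₁/a₂)^(3/2) = (79738.6)^1.5 = 2.25166 × 10^7

Final answer: T₁/T₂ = 2.252 × 10^7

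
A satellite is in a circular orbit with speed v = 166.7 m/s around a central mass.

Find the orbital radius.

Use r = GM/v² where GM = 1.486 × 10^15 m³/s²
v = 166.7 m/s
GM = 1.486 × 10^15 m³/s²
v² = 27788.9 m²/s²
r = GM/v² = (1.486 × 10^15) / 27788.9 = 5.34746 × 10^10 m ≈ 53.47 Gm

Final answer: 53.47 Gm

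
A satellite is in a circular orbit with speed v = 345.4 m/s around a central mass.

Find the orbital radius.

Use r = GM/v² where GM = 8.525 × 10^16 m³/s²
v = 345.4 m/s
GM = 8.525 × 10^16 m³/s²
v² = 119301 m²/s²
r = GM/v² = (8.525 × 10^16) / 119301 = 7.14578 × 10^11 m ≈ 7.146 × 10^11 m

Final answer: 7.146 × 10^11 m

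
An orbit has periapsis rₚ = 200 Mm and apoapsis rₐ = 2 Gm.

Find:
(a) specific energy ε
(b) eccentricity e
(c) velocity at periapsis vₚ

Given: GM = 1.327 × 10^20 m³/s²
rₚ = 200 Mm = 2 × 10^8 m
rₐ = 2 Gm = 2 × 10^9 m
GM = 1.327 × 10^20 m³/s²
a = (rₚ + rₐ)/2 = 1.1 × 10^9 m
e = (rₐ − rₚ)/(rₐ + rₚ) = (1.8 × 10^9) / (2.2 × 10^9) = 0.818182
(a) 2a = 2.2 × 10^9 m;  ε = −GM/(2a) = -6.03182 × 10^10 J/kg ≈ -60.32 GJ/kg
(b) e = 0.818182 ≈ 0.8182
(c) vₚ² = GM (2/rₚ − 1/a) = 1.327 × 10^20 × (1 × 10^-8 − 9.09091 × 10^-10) = 1.20636 × 10^12 m²/s²;  vₚ = 1.09835 × 10^6 m/s ≈ 1098 km/s

Final answer:
(a) specific energy ε = -60.32 GJ/kg
(b) eccentricity e = 0.8182
(c) velocity at periapsis vₚ = 1098 km/s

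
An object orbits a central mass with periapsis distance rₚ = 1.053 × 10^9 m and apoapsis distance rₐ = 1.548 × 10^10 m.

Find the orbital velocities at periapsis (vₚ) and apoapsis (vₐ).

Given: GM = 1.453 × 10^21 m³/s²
rₚ = 1.053 × 10^9 m
rₐ = 1.548 × 10^10 m
GM = 1.453 × 10^21 m³/s²
a = (rₚ + rₐ)/2 = 8.2665 × 10^9 m
Vis-viva: v² = GM (2/r − 1/a)
vₚ² = 1.453 × 10^21 × (1.89934 × 10^-9 − 1.2097 × 10^-10) = 2.58396 × 10^12 m²/s²
vₚ = 1.60747 × 10^6 m/s ≈ 1607 km/s
vₐ² = 1.453 × 10^21 × (1.29199 × 10^-10 − 1.2097 × 10^-10) = 1.19564 × 10^10 m²/s²
vₐ = 109345 m/s ≈ 109.3 km/s

Final answer: vₚ = 1607 km/s, vₐ = 109.3 km/s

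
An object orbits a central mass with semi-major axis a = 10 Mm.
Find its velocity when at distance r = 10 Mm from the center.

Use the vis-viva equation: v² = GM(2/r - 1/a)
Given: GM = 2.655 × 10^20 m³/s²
a = 10 Mm = 1 × 10^7 m
r = 10 Mm = 1 × 10^7 m
GM = 2.655 × 10^20 m³/s²
2/r − 1/a = 2 × 10^-7 − 1 × 10^-7 = 1 × 10^-7 m⁻¹
v² = GM (2/r − 1/a) = 2.655 × 10^13 m²/s²
v = 5.15267 × 10^6 m/s ≈ 5153 km/s

Final answer: 5153 km/s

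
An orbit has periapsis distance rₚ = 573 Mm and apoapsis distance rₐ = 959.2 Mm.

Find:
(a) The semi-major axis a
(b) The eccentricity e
rₚ = 573 Mm = 5.73 × 10^8 m
rₐ = 959.2 Mm = 9.592 × 10^8 m
(a) a = (rₚ + rₐ)/2 = 7.661 × 10^8 m ≈ 766.1 Mm
(b) e = (rₐ − rₚ)/(rₐ + rₚ) = (3.862 × 10^8) / (1.5322 × 10^9) = 0.252056

Final answer:
(a) a = 766.1 Mm
(b) e = 0.2521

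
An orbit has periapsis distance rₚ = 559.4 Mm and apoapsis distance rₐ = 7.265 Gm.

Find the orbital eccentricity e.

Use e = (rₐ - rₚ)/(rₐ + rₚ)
rₚ = 559.4 Mm = 5.594 × 10^8 m
rₐ = 7.265 Gm = 7.265 × 10^9 m
rₐ − rₚ = 6.7056 × 10^9 m
rₐ + rₚ = 7.8244 × 10^9 m
e = (rₐ − rₚ)/(rₐ + rₚ) = 0.857011

Final answer: e = 0.857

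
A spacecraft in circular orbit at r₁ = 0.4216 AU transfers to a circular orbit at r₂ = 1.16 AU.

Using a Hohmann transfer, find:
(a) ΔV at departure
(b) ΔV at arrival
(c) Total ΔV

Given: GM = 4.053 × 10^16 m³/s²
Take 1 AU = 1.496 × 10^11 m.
r₁ = 0.4216 AU = 6.30714 × 10^10 m
r₂ = 1.16 AU = 1.73536 × 10^11 m
GM = 4.053 × 10^16 m³/s²
Transfer ellipse: a_t = (r₁ + r₂)/2 = 1.18304 × 10^11 m
Circular speed at r₁: v₁ = √(GM/r₁) = 801.627 m/s
Transfer speed at r₁ (periapsis): v₁ₜ = √(GM(2/r₁ − 1/a_t)) = 970.885 m/s
(a) ΔV₁ = v₁ₜ − v₁ = 169.258 m/s ≈ 169.3 m/s
Circular speed at r₂: v₂ = √(GM/r₂) = 483.274 m/s
Transfer speed at r₂ (apoapsis): v₂ₜ = √(GM(2/r₂ − 1/a_t)) = 352.867 m/s
(b) ΔV₂ = v₂ − v₂ₜ = 130.408 m/s ≈ 130.4 m/s
(c) ΔV_total = ΔV₁ + ΔV₂ = 299.666 m/s ≈ 299.7 m/s

Final answer:
(a) ΔV₁ = 169.3 m/s
(b) ΔV₂ = 130.4 m/s
(c) ΔV_total = 299.7 m/s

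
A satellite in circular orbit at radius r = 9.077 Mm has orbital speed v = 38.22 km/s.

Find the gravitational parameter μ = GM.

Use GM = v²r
r = 9.077 Mm = 9.077 × 10^6 m
v = 38.22 km/s = 38220 m/s
v² = 1.46077 × 10^9 m²/s²
GM = v²r = 1.46077 × 10^9 × 9.077 × 10^6 = 1.32594 × 10^16 m³/s²
GM ≈ 1.326 × 10^16 m³/s²

Final answer: GM = 1.326 × 10^16 m³/s²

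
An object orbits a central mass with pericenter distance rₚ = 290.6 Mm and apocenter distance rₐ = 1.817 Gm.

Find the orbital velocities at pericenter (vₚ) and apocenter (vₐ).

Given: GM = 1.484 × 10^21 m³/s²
rₚ = 290.6 Mm = 2.906 × 10^8 m
rₐ = 1.817 Gm = 1.817 × 10^9 m
GM = 1.484 × 10^21 m³/s²
a = (rₚ + rₐ)/2 = 1.0538 × 10^9 m
Vis-viva: v² = GM (2/r − 1/a)
vₚ² = 1.484 × 10^21 × (6.88231 × 10^-9 − 9.48947 × 10^-10) = 8.80511 × 10^12 m²/s²
vₚ = 2.96734 × 10^6 m/s ≈ 2967 km/s
vₐ² = 1.484 × 10^21 × (1.10072 × 10^-9 − 9.48947 × 10^-10) = 2.25225 × 10^11 m²/s²
vₐ = 474579 m/s ≈ 474.6 km/s

Final answer: vₚ = 2967 km/s, vₐ = 474.6 km/s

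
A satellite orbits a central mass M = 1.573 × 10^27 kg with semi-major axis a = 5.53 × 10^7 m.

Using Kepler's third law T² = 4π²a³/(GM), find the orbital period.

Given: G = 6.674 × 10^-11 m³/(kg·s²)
M = 1.573 × 10^27 kg
GM = G × M = 6.674 × 10^-11 × 1.573 × 10^27 = 1.04982 × 10^17 m³/s²
a = 5.53 × 10^7 m
a³ = 1.69112 × 10^23 m³
T = 2π √(a³/GM) = 2π √((1.69112 × 10^23) / (1.04982 × 10^17)) = 2π × 1269.2 s
T = 7974.62 s ≈ 2.215 hours

Final answer: 2.215 hours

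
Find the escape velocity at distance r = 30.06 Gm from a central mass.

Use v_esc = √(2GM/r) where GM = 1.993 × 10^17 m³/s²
r = 30.06 Gm = 3.006 × 10^10 m
GM = 1.993 × 10^17 m³/s²
2GM/r = 2 × (1.993 × 10^17) / (3.006 × 10^10) = 1.32601 × 10^7 m²/s²
v_esc = √(2GM/r) = 3641.45 m/s ≈ 3.641 km/s

Final answer: 3.641 km/s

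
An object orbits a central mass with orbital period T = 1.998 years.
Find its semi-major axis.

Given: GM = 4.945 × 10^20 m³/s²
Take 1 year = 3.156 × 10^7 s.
T = 1.998 years = 6.30569 × 10^7 s
GM = 4.945 × 10^20 m³/s²
Kepler's third law: a³ = GM T² / (4π²)
T² = 3.97617 × 10^15 s²
a³ = (4.945 × 10^20) × (3.97617 × 10^15) / (4π²) = 4.98048 × 10^34 m³
a = (a³)^(1/3) = 3.67923 × 10^11 m ≈ 3.679 × 10^11 m

Final answer: 3.679 × 10^11 m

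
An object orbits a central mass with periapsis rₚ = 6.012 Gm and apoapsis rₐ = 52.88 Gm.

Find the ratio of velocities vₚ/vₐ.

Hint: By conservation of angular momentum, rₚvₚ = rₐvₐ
rₚ = 6.012 Gm = 6.012 × 10^9 m
rₐ = 52.88 Gm = 5.288 × 10^10 m
rₚvₚ = rₐvₐ  ⇒  vₚ/vₐ = rₐ/rₚ
vₚ/vₐ = (5.288 × 10^10) / (6.012 × 10^9) = 8.79574

Final answer: vₚ/vₐ = 8.796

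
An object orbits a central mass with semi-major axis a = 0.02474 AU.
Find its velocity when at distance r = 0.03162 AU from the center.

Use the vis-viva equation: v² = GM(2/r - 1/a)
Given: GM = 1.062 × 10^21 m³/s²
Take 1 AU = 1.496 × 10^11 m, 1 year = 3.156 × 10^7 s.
a = 0.02474 AU = 3.7011 × 10^9 m
r = 0.03162 AU = 4.73035 × 10^9 m
GM = 1.062 × 10^21 m³/s²
2/r − 1/a = 4.22802 × 10^-10 − 2.7019 × 10^-10 = 1.52612 × 10^-10 m⁻¹
v² = GM (2/r − 1/a) = 1.62074 × 10^11 m²/s²
v = 402584 m/s ≈ 84.93 AU/year

Final answer: 84.93 AU/year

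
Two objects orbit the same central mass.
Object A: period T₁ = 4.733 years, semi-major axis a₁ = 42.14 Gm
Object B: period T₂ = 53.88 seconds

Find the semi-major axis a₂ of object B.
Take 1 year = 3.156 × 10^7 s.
T₁ = 4.733 years = 1.49373 × 10^8 s
T₂ = 53.88 seconds
a₁ = 42.14 Gm = 4.214 × 10^10 m
Kepler's third law: (T₂/T₁)² = (a₂/a₁)³  ⇒  a₂ = a₁ (T₂/T₁)^(2/3)
T₂/T₁ = 3.60707 × 10^-7
(T₂/T₁)^(2/3) = 5.06722 × 10^-5
a₂ = 4.214 × 10^10 m × 5.06722 × 10^-5 = 2.13532 × 10^6 m ≈ 2.135 Mm

Final answer: a₂ = 2.135 Mm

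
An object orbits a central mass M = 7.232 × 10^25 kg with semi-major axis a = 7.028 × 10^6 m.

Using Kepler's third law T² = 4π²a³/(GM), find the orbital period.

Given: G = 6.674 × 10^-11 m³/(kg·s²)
M = 7.232 × 10^25 kg
GM = G × M = 6.674 × 10^-11 × 7.232 × 10^25 = 4.82664 × 10^15 m³/s²
a = 7.028 × 10^6 m
a³ = 3.47132 × 10^20 m³
T = 2π √(a³/GM) = 2π √((3.47132 × 10^20) / (4.82664 × 10^15)) = 2π × 268.179 s
T = 1685.02 s ≈ 28.08 minutes

Final answer: 28.08 minutes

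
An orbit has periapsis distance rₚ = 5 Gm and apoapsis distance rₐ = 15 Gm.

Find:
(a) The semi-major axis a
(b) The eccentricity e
rₚ = 5 Gm = 5 × 10^9 m
rₐ = 15 Gm = 1.5 × 10^10 m
(a) a = (rₚ + rₐ)/2 = 1 × 10^10 m ≈ 10 Gm
(b) e = (rₐ − rₚ)/(rₐ + rₚ) = (1 × 10^10) / (2 × 10^10) = 0.5

Final answer:
(a) a = 10 Gm
(b) e = 0.5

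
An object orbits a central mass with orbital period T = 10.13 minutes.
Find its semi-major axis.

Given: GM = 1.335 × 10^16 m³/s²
T = 10.13 minutes = 607.8 s
GM = 1.335 × 10^16 m³/s²
Kepler's third law: a³ = GM T² / (4π²)
T² = 369421 s²
a³ = (1.335 × 10^16) × 369421 / (4π²) = 1.24923 × 10^20 m³
a = (a³)^(1/3) = 4.99898 × 10^6 m ≈ 4.999 Mm

Final answer: 4.999 Mm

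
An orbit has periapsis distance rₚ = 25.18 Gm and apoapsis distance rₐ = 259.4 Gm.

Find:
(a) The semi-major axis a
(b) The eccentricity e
rₚ = 25.18 Gm = 2.518 × 10^10 m
rₐ = 259.4 Gm = 2.594 × 10^11 m
(a) a = (rₚ + rₐ)/2 = 1.4229 × 10^11 m ≈ 142.3 Gm
(b) e = (rₐ − rₚ)/(rₐ + rₚ) = (2.3422 × 10^11) / (2.8458 × 10^11) = 0.823037

Final answer:
(a) a = 142.3 Gm
(b) e = 0.823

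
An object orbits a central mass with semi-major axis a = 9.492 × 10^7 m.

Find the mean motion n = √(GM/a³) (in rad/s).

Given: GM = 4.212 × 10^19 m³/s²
a = 9.492 × 10^7 m
GM = 4.212 × 10^19 m³/s²
a³ = 8.55211 × 10^23 m³
GM/a³ = (4.212 × 10^19) / (8.55211 × 10^23) = 4.9251 × 10^-5 s⁻²
n = √(GM/a³) = 0.00701791 rad/s ≈ 0.007018 rad/s

Final answer: n = 0.007018 rad/s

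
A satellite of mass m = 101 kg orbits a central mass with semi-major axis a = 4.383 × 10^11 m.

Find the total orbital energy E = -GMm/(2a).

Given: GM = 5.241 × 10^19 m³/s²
a = 4.383 × 10^11 m
GM = 5.241 × 10^19 m³/s²
2a = 8.766 × 10^11 m
GMm = 5.241 × 10^19 × 101 = 5.29341 × 10^21 m³·kg/s²
E = −GMm/(2a) = -6.03857 × 10^9 J ≈ -6.039 GJ

Final answer: -6.039 GJ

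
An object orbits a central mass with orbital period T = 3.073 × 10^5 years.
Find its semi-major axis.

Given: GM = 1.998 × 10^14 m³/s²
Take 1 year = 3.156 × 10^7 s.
T = 3.073 × 10^5 years = 9.69839 × 10^12 s
GM = 1.998 × 10^14 m³/s²
Kepler's third law: a³ = GM T² / (4π²)
T² = 9.40587 × 10^25 s²
a³ = (1.998 × 10^14) × (9.40587 × 10^25) / (4π²) = 4.76031 × 10^38 m³
a = (a³)^(1/3) = 7.80809 × 10^12 m ≈ 7.808 Tm

Final answer: 7.808 Tm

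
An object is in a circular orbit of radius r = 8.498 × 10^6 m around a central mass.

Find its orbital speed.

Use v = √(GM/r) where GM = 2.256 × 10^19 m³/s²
r = 8.498 × 10^6 m
GM = 2.256 × 10^19 m³/s²
GM/r = (2.256 × 10^19) / (8.498 × 10^6) = 2.65474 × 10^12 m²/s²
v = √(GM/r) = 1.62934 × 10^6 m/s ≈ 1629 km/s

Final answer: 1629 km/s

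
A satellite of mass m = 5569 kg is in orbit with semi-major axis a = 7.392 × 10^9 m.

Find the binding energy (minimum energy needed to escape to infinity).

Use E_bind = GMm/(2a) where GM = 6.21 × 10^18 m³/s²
a = 7.392 × 10^9 m
GM = 6.21 × 10^18 m³/s²
m = 5569 kg
GMm = 6.21 × 10^18 × 5569 = 3.45835 × 10^22 m³·kg/s²
2a = 1.4784 × 10^10 m
E_bind = GMm/(2a) = 2.33925 × 10^12 J ≈ 2.339 TJ

Final answer: 2.339 TJ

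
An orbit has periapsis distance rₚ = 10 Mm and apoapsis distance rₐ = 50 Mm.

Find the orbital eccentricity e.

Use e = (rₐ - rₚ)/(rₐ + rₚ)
rₚ = 10 Mm = 1 × 10^7 m
rₐ = 50 Mm = 5 × 10^7 m
rₐ − rₚ = 4 × 10^7 m
rₐ + rₚ = 6 × 10^7 m
e = (rₐ − rₚ)/(rₐ + rₚ) = 0.666667

Final answer: e = 0.6667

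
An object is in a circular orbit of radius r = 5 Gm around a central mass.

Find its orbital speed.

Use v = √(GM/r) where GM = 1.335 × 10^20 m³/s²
r = 5 Gm = 5 × 10^9 m
GM = 1.335 × 10^20 m³/s²
GM/r = (1.335 × 10^20) / (5 × 10^9) = 2.67 × 10^10 m²/s²
v = √(GM/r) = 163401 m/s ≈ 163.4 km/s

Final answer: 163.4 km/s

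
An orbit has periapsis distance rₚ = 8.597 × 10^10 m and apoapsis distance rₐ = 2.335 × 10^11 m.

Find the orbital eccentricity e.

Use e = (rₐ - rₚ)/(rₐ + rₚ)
rₚ = 8.597 × 10^10 m
rₐ = 2.335 × 10^11 m
rₐ − rₚ = 1.4753 × 10^11 m
rₐ + rₚ = 3.1947 × 10^11 m
e = (rₐ − rₚ)/(rₐ + rₚ) = 0.461796

Final answer: e = 0.4618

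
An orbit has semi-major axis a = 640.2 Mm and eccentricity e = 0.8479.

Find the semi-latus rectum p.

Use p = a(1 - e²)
a = 640.2 Mm = 6.402 × 10^8 m
e = 0.8479,  e² = 0.718934,  1 − e² = 0.281066
p = a(1 − e²) = 6.402 × 10^8 m × 0.281066 = 1.79938 × 10^8 m ≈ 179.9 Mm

Final answer: p = 179.9 Mm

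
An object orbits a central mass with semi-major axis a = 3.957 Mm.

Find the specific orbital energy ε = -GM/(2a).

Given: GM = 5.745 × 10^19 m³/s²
a = 3.957 Mm = 3.957 × 10^6 m
GM = 5.745 × 10^19 m³/s²
2a = 7.914 × 10^6 m
ε = −GM/(2a) = -7.25929 × 10^12 J/kg ≈ -7259 GJ/kg

Final answer: -7259 GJ/kg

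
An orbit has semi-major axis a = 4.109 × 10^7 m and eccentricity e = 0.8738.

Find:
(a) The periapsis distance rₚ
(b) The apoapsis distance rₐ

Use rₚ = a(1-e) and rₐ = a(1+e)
a = 4.109 × 10^7 m
e = 0.8738:  1 − e = 0.1262,  1 + e = 1.8738
(a) rₚ = a(1 − e) = 4.109 × 10^7 m × 0.1262 = 5.18556 × 10^6 m ≈ 5.186 × 10^6 m
(b) rₐ = a(1 + e) = 4.109 × 10^7 m × 1.8738 = 7.69944 × 10^7 m ≈ 7.699 × 10^7 m

Final answer:
(a) rₚ = 5.186 × 10^6 m
(b) rₐ = 7.699 × 10^7 m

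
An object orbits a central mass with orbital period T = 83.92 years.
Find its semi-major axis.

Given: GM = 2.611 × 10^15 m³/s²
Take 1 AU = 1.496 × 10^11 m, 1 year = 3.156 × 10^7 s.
T = 83.92 years = 2.64852 × 10^9 s
GM = 2.611 × 10^15 m³/s²
Kepler's third law: a³ = GM T² / (4π²)
T² = 7.01463 × 10^18 s²
a³ = (2.611 × 10^15) × (7.01463 × 10^18) / (4π²) = 4.6393 × 10^32 m³
a = (a³)^(1/3) = 7.74136 × 10^10 m ≈ 0.5175 AU

Final answer: 0.5175 AU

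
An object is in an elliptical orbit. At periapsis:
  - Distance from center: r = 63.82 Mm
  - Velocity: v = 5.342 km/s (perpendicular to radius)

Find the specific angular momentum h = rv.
r = 63.82 Mm = 6.382 × 10^7 m
v = 5.342 km/s = 5342 m/s
h = rv = 6.382 × 10^7 × 5342 = 3.40926 × 10^11 m²/s ≈ 3.409 × 10^11 m²/s

Final answer: h = 3.409 × 10^11 m²/s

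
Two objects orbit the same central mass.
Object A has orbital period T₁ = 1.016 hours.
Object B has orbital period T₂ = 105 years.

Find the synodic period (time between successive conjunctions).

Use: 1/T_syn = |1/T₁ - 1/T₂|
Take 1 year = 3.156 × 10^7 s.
T₁ = 1.016 hours = 3657.6 s
T₂ = 105 years = 3.3138 × 10^9 s
1/T₁ = 0.000273403 s⁻¹
1/T₂ = 3.01768 × 10^-10 s⁻¹
|1/T₁ − 1/T₂| = 0.000273403 s⁻¹
T_syn = 1 / |1/T₁ − 1/T₂| = 3657.6 s ≈ 1.016 hours

Final answer: T_syn = 1.016 hours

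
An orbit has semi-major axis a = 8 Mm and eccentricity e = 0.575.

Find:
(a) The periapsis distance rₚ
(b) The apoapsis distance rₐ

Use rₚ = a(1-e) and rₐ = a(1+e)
a = 8 Mm = 8 × 10^6 m
e = 0.575:  1 − e = 0.425,  1 + e = 1.575
(a) rₚ = a(1 − e) = 8 × 10^6 m × 0.425 = 3.4 × 10^6 m ≈ 3.4 Mm
(b) rₐ = a(1 + e) = 8 × 10^6 m × 1.575 = 1.26 × 10^7 m ≈ 12.6 Mm

Final answer:
(a) rₚ = 3.4 Mm
(b) rₐ = 12.6 Mm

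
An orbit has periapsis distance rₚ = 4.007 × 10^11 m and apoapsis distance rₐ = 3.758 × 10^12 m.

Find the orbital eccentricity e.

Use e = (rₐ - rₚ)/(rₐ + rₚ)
rₚ = 4.007 × 10^11 m
rₐ = 3.758 × 10^12 m
rₐ − rₚ = 3.3573 × 10^12 m
rₐ + rₚ = 4.1587 × 10^12 m
e = (rₐ − rₚ)/(rₐ + rₚ) = 0.807296

Final answer: e = 0.8073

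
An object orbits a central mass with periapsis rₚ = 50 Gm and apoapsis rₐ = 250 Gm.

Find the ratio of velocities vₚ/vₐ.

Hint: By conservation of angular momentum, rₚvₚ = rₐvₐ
rₚ = 50 Gm = 5 × 10^10 m
rₐ = 250 Gm = 2.5 × 10^11 m
rₚvₚ = rₐvₐ  ⇒  vₚ/vₐ = rₐ/rₚ
vₚ/vₐ = (2.5 × 10^11) / (5 × 10^10) = 5

Final answer: vₚ/vₐ = 5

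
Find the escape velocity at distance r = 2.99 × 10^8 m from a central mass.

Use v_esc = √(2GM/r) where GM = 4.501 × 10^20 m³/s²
r = 2.99 × 10^8 m
GM = 4.501 × 10^20 m³/s²
2GM/r = 2 × (4.501 × 10^20) / (2.99 × 10^8) = 3.0107 × 10^12 m²/s²
v_esc = √(2GM/r) = 1.73514 × 10^6 m/s ≈ 1735 km/s

Final answer: 1735 km/s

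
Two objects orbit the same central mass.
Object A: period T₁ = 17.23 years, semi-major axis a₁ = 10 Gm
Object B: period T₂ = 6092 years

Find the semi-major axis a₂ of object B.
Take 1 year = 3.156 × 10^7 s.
T₁ = 17.23 years = 5.43779 × 10^8 s
T₂ = 6092 years = 1.92264 × 10^11 s
a₁ = 10 Gm = 1 × 10^10 m
Kepler's third law: (T₂/T₁)² = (a₂/a₁)³  ⇒  a₂ = a₁ (T₂/T₁)^(2/3)
T₂/T₁ = 353.569
(T₂/T₁)^(2/3) = 50.0015
a₂ = 1 × 10^10 m × 50.0015 = 5.00015 × 10^11 m ≈ 500 Gm

Final answer: a₂ = 500 Gm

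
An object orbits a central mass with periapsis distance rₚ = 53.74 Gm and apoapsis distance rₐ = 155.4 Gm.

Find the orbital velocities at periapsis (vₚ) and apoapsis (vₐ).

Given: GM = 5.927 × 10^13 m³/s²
rₚ = 53.74 Gm = 5.374 × 10^10 m
rₐ = 155.4 Gm = 1.554 × 10^11 m
GM = 5.927 × 10^13 m³/s²
a = (rₚ + rₐ)/2 = 1.0457 × 10^11 m
Vis-viva: v² = GM (2/r − 1/a)
vₚ² = 5.927 × 10^13 × (3.72162 × 10^-11 − 9.56297 × 10^-12) = 1639.01 m²/s²
vₚ = 40.4847 m/s ≈ 40.48 m/s
vₐ² = 5.927 × 10^13 × (1.287 × 10^-11 − 9.56297 × 10^-12) = 196.008 m²/s²
vₐ = 14.0003 m/s ≈ 14 m/s

Final answer: vₚ = 40.48 m/s, vₐ = 14 m/s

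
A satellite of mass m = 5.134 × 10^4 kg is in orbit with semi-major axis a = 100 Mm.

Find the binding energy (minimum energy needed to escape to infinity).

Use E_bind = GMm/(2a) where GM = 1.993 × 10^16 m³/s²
a = 100 Mm = 1 × 10^8 m
GM = 1.993 × 10^16 m³/s²
m = 5.134 × 10^4 kg
GMm = 1.993 × 10^16 × 51340 = 1.02321 × 10^21 m³·kg/s²
2a = 2 × 10^8 m
E_bind = GMm/(2a) = 5.11603 × 10^12 J ≈ 5.116 TJ

Final answer: 5.116 TJ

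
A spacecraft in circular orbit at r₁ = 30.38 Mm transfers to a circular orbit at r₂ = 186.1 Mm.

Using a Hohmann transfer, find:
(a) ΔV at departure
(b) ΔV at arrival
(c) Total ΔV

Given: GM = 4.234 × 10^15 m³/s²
r₁ = 30.38 Mm = 3.038 × 10^7 m
r₂ = 186.1 Mm = 1.861 × 10^8 m
GM = 4.234 × 10^15 m³/s²
Transfer ellipse: a_t = (r₁ + r₂)/2 = 1.0824 × 10^8 m
Circular speed at r₁: v₁ = √(GM/r₁) = 11805.4 m/s
Transfer speed at r₁ (periapsis): v₁ₜ = √(GM(2/r₁ − 1/a_t)) = 15479.6 m/s
(a) ΔV₁ = v₁ₜ − v₁ = 3674.22 m/s ≈ 3.674 km/s
Circular speed at r₂: v₂ = √(GM/r₂) = 4769.82 m/s
Transfer speed at r₂ (apoapsis): v₂ₜ = √(GM(2/r₂ − 1/a_t)) = 2526.98 m/s
(b) ΔV₂ = v₂ − v₂ₜ = 2242.84 m/s ≈ 2.243 km/s
(c) ΔV_total = ΔV₁ + ΔV₂ = 5917.06 m/s ≈ 5.917 km/s

Final answer:
(a) ΔV₁ = 3.674 km/s
(b) ΔV₂ = 2.243 km/s
(c) ΔV_total = 5.917 km/s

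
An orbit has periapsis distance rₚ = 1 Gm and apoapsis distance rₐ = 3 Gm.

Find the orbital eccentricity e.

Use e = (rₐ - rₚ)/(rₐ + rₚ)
rₚ = 1 Gm = 1 × 10^9 m
rₐ = 3 Gm = 3 × 10^9 m
rₐ − rₚ = 2 × 10^9 m
rₐ + rₚ = 4 × 10^9 m
e = (rₐ − rₚ)/(rₐ + rₚ) = 0.5

Final answer: e = 0.5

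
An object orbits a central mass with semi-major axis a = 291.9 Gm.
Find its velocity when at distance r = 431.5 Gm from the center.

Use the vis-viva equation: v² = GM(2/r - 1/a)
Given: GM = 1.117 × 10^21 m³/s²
a = 291.9 Gm = 2.919 × 10^11 m
r = 431.5 Gm = 4.315 × 10^11 m
GM = 1.117 × 10^21 m³/s²
2/r − 1/a = 4.63499 × 10^-12 − 3.42583 × 10^-12 = 1.20916 × 10^-12 m⁻¹
v² = GM (2/r − 1/a) = 1.35064 × 10^9 m²/s²
v = 36751 m/s ≈ 36.75 km/s

Final answer: 36.75 km/s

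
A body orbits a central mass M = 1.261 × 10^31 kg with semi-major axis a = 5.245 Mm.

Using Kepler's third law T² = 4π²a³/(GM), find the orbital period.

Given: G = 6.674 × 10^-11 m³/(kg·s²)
M = 1.261 × 10^31 kg
GM = G × M = 6.674 × 10^-11 × 1.261 × 10^31 = 8.41591 × 10^20 m³/s²
a = 5.245 Mm = 5.245 × 10^6 m
a³ = 1.4429 × 10^20 m³
T = 2π √(a³/GM) = 2π √((1.4429 × 10^20) / (8.41591 × 10^20)) = 2π × 0.414064 s
T = 2.60164 s ≈ 2.602 seconds

Final answer: 2.602 seconds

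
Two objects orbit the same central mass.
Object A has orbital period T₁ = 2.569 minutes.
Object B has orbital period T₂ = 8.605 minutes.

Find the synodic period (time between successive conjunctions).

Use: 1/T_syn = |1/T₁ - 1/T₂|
T₁ = 2.569 minutes = 154.14 s
T₂ = 8.605 minutes = 516.3 s
1/T₁ = 0.00648761 s⁻¹
1/T₂ = 0.00193686 s⁻¹
|1/T₁ − 1/T₂| = 0.00455075 s⁻¹
T_syn = 1 / |1/T₁ − 1/T₂| = 219.744 s ≈ 3.662 minutes

Final answer: T_syn = 3.662 minutes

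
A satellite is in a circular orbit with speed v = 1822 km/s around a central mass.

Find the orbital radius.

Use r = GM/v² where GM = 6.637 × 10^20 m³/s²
v = 1822 km/s = 1.822 × 10^6 m/s
GM = 6.637 × 10^20 m³/s²
v² = 3.31968 × 10^12 m²/s²
r = GM/v² = (6.637 × 10^20) / (3.31968 × 10^12) = 1.99929 × 10^8 m ≈ 199.9 Mm

Final answer: 199.9 Mm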